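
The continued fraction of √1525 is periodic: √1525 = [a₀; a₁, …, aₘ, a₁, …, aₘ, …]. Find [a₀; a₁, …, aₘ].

[39; 19, 1, 1, 19, 78]

a₀ = ⌊√1525⌋ = 39.
With m₀=0, d₀=1 and mₖ₊₁ = dₖaₖ − mₖ, dₖ₊₁ = (n − mₖ₊₁²)/dₖ, aₖ₊₁ = ⌊(a₀+mₖ₊₁)/dₖ₊₁⌋:
  k=1: m=39, d=4, a=19
  k=2: m=37, d=39, a=1
  k=3: m=2, d=39, a=1
  k=4: m=37, d=4, a=19
  k=5: m=39, d=1, a=78
d=1 and a=2a₀=78 at k=5, so the next step gives (m, d) = (39, 4) again — its k=1 value — and the period has length 5.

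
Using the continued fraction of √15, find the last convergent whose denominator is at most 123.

244/63

√15 = [3; 1, 6, …] (period length 2).
Convergents:
  p_0/q_0 = 3/1
  p_1/q_1 = 4/1
  p_2/q_2 = 27/7
  p_3/q_3 = 31/8
  p_4/q_4 = 213/55
  p_5/q_5 = 244/63
  p_6/q_6 = 1677/433
q_5 = 63 ≤ 123 < 433 = q_6, so the answer is 244/63.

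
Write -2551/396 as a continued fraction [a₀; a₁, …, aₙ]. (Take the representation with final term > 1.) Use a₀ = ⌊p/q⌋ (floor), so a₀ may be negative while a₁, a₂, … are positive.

-2551 = -7·396 + 221
396 = 1·221 + 175
221 = 1·175 + 46
175 = 3·46 + 37
46 = 1·37 + 9
37 = 4·9 + 1
9 = 9·1 + 0  (stop)
So -2551/396 = [-7; 1, 1, 3, 1, 4, 9].

[-7; 1, 1, 3, 1, 4, 9]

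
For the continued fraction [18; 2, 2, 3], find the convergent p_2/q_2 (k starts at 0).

92/5

Using pₖ = aₖpₖ₋₁ + pₖ₋₂, qₖ = aₖqₖ₋₁ + qₖ₋₂ (with p₋₁=1, p₋₂=0, q₋₁=0, q₋₂=1):
  k=0: a=18, p=18, q=1
  k=1: a=2, p=37, q=2
  k=2: a=2, p=92, q=5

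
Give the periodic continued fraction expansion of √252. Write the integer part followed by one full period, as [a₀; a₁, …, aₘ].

[15; 1, 6, 1, 30]

a₀ = ⌊√252⌋ = 15.
With m₀=0, d₀=1 and mₖ₊₁ = dₖaₖ − mₖ, dₖ₊₁ = (n − mₖ₊₁²)/dₖ, aₖ₊₁ = ⌊(a₀+mₖ₊₁)/dₖ₊₁⌋:
  k=1: m=15, d=27, a=1
  k=2: m=12, d=4, a=6
  k=3: m=12, d=27, a=1
  k=4: m=15, d=1, a=30
d=1 and a=2a₀=30 at k=4, so the next step gives (m, d) = (15, 27) again — its k=1 value — and the period has length 4.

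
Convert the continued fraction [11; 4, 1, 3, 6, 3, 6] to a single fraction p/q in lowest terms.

26624/2375

Using pₖ = aₖpₖ₋₁ + pₖ₋₂ and qₖ = aₖqₖ₋₁ + qₖ₋₂:
  k=0: a=11, p=11, q=1
  k=1: a=4, p=45, q=4
  k=2: a=1, p=56, q=5
  k=3: a=3, p=213, q=19
  k=4: a=6, p=1334, q=119
  k=5: a=3, p=4215, q=376
  k=6: a=6, p=26624, q=2375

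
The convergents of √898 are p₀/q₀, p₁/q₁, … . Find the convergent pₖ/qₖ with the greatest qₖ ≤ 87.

√898 = [29; 1, 28, 1, 58, …] (period length 4).
Convergents:
  p_0/q_0 = 29/1
  p_1/q_1 = 30/1
  p_2/q_2 = 869/29
  p_3/q_3 = 899/30
  p_4/q_4 = 53011/1769
q_3 = 30 ≤ 87 < 1769 = q_4, so the answer is 899/30.

899/30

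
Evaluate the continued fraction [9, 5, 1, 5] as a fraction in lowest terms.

Fold from the inside: start with 5/1.
  1 + 1/5 = 6/5
  5 + 5/6 = 35/6
  9 + 6/35 = 321/35

321/35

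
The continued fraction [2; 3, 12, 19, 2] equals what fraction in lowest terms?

Using pₖ = aₖpₖ₋₁ + pₖ₋₂ and qₖ = aₖqₖ₋₁ + qₖ₋₂:
  k=0: a=2, p=2, q=1
  k=1: a=3, p=7, q=3
  k=2: a=12, p=86, q=37
  k=3: a=19, p=1641, q=706
  k=4: a=2, p=3368, q=1449

3368/1449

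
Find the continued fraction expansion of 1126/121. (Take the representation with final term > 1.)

1126 = 9*121 + 37
121 = 3*37 + 10
37 = 3*10 + 7
10 = 1*7 + 3
7 = 2*3 + 1
3 = 3*1 + 0  (stop)
So 1126/121 = [9; 3, 3, 1, 2, 3].

[9; 3, 3, 1, 2, 3]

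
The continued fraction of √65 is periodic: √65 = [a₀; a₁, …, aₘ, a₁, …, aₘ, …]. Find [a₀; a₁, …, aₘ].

a₀ = ⌊√65⌋ = 8.
With m₀=0, d₀=1 and mₖ₊₁ = dₖaₖ − mₖ, dₖ₊₁ = (n − mₖ₊₁²)/dₖ, aₖ₊₁ = ⌊(a₀+mₖ₊₁)/dₖ₊₁⌋:
  k=1: m=8, d=1, a=16
d=1 and a=2a₀=16 at k=1, so the next step gives (m, d) = (8, 1) again — its k=1 value — and the period has length 1.

[8; 16]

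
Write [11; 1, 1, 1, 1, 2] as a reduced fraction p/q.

Fold from the inside: start with 2/1.
  1 + 1/2 = 3/2
  1 + 2/3 = 5/3
  1 + 3/5 = 8/5
  1 + 5/8 = 13/8
  11 + 8/13 = 151/13

151/13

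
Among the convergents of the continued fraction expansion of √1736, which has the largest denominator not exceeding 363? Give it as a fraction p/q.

√1736 = [41; 1, 1, 1, 82, …] (period length 4).
Convergents:
  p_0/q_0 = 41/1
  p_1/q_1 = 42/1
  p_2/q_2 = 83/2
  p_3/q_3 = 125/3
  p_4/q_4 = 10333/248
  p_5/q_5 = 10458/251
  p_6/q_6 = 20791/499
q_5 = 251 ≤ 363 < 499 = q_6, so the answer is 10458/251.

10458/251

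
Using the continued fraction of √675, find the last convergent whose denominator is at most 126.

1351/52

√675 = [25; 1, 50, …] (period length 2).
Convergents:
  p_0/q_0 = 25/1
  p_1/q_1 = 26/1
  p_2/q_2 = 1325/51
  p_3/q_3 = 1351/52
  p_4/q_4 = 68875/2651
q_3 = 52 ≤ 126 < 2651 = q_4, so the answer is 1351/52.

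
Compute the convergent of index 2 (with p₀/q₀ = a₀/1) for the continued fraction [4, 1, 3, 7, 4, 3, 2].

19/4

Using pₖ = aₖpₖ₋₁ + pₖ₋₂, qₖ = aₖqₖ₋₁ + qₖ₋₂ (with p₋₁=1, p₋₂=0, q₋₁=0, q₋₂=1):
  k=0: a=4, p=4, q=1
  k=1: a=1, p=5, q=1
  k=2: a=3, p=19, q=4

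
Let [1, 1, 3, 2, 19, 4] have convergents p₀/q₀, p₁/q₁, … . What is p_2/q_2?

Using pₖ = aₖpₖ₋₁ + pₖ₋₂, qₖ = aₖqₖ₋₁ + qₖ₋₂ (with p₋₁=1, p₋₂=0, q₋₁=0, q₋₂=1):
  k=0: a=1, p=1, q=1
  k=1: a=1, p=2, q=1
  k=2: a=3, p=7, q=4

7/4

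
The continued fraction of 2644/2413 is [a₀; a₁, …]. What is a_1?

10

2644 = 1·2413 + 231   →  a_0 = 1
2413 = 10·231 + 103   →  a_1 = 10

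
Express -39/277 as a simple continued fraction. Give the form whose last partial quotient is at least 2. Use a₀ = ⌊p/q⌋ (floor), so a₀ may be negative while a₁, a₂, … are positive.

-39 = -1*277 + 238
277 = 1*238 + 39
238 = 6*39 + 4
39 = 9*4 + 3
4 = 1*3 + 1
3 = 3*1 + 0  (stop)
So -39/277 = [-1; 1, 6, 9, 1, 3].

[-1; 1, 6, 9, 1, 3]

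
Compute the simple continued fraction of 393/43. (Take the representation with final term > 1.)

[9; 7, 6]

393 = 9×43 + 6
43 = 7×6 + 1
6 = 6×1 + 0  (stop)
So 393/43 = [9; 7, 6].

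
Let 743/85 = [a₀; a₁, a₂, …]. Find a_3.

1

743 = 8·85 + 63   →  a_0 = 8
85 = 1·63 + 22   →  a_1 = 1
63 = 2·22 + 19   →  a_2 = 2
22 = 1·19 + 3   →  a_3 = 1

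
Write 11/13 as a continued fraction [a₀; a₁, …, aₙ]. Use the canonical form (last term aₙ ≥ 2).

11 = 0·13 + 11
13 = 1·11 + 2
11 = 5·2 + 1
2 = 2·1 + 0  (stop)
So 11/13 = [0; 1, 5, 2].

[0; 1, 5, 2]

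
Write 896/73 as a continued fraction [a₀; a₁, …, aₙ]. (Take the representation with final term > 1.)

896 = 12·73 + 20
73 = 3·20 + 13
20 = 1·13 + 7
13 = 1·7 + 6
7 = 1·6 + 1
6 = 6·1 + 0  (stop)
So 896/73 = [12; 3, 1, 1, 1, 6].

[12; 3, 1, 1, 1, 6]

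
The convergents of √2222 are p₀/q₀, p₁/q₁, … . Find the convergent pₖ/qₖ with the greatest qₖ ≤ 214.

9899/210

√2222 = [47; 7, 4, 7, 94, …] (period length 4).
Convergents:
  p_0/q_0 = 47/1
  p_1/q_1 = 330/7
  p_2/q_2 = 1367/29
  p_3/q_3 = 9899/210
  p_4/q_4 = 931873/19769
q_3 = 210 ≤ 214 < 19769 = q_4, so the answer is 9899/210.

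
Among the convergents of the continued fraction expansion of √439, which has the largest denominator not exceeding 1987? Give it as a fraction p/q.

√439 = [20; 1, 19, 1, 40, …] (period length 4).
Convergents:
  p_0/q_0 = 20/1
  p_1/q_1 = 21/1
  p_2/q_2 = 419/20
  p_3/q_3 = 440/21
  p_4/q_4 = 18019/860
  p_5/q_5 = 18459/881
  p_6/q_6 = 368740/17599
q_5 = 881 ≤ 1987 < 17599 = q_6, so the answer is 18459/881.

18459/881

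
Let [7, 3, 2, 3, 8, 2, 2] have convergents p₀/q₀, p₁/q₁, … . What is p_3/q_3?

Using pₖ = aₖpₖ₋₁ + pₖ₋₂, qₖ = aₖqₖ₋₁ + qₖ₋₂ (with p₋₁=1, p₋₂=0, q₋₁=0, q₋₂=1):
  k=0: a=7, p=7, q=1
  k=1: a=3, p=22, q=3
  k=2: a=2, p=51, q=7
  k=3: a=3, p=175, q=24

175/24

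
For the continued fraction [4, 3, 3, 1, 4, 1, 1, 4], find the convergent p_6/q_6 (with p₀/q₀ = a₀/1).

590/137

Using pₖ = aₖpₖ₋₁ + pₖ₋₂, qₖ = aₖqₖ₋₁ + qₖ₋₂ (with p₋₁=1, p₋₂=0, q₋₁=0, q₋₂=1):
  k=0: a=4, p=4, q=1
  k=1: a=3, p=13, q=3
  k=2: a=3, p=43, q=10
  k=3: a=1, p=56, q=13
  k=4: a=4, p=267, q=62
  k=5: a=1, p=323, q=75
  k=6: a=1, p=590, q=137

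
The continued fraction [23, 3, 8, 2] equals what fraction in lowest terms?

Fold from the inside: start with 2/1.
  8 + 1/2 = 17/2
  3 + 2/17 = 53/17
  23 + 17/53 = 1236/53

1236/53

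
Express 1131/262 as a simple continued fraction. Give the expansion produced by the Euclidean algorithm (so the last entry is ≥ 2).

[4; 3, 6, 2, 1, 1, 2]

1131 = 4×262 + 83
262 = 3×83 + 13
83 = 6×13 + 5
13 = 2×5 + 3
5 = 1×3 + 2
3 = 1×2 + 1
2 = 2×1 + 0  (stop)
So 1131/262 = [4; 3, 6, 2, 1, 1, 2].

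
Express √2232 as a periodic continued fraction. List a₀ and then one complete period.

a₀ = ⌊√2232⌋ = 47.

[47; 4, 10, 4, 94]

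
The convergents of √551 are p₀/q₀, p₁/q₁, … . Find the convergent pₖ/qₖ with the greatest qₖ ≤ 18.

399/17

√551 = [23; 2, 8, 1, 8, 2, 46, …] (period length 6).
Convergents:
  p_0/q_0 = 23/1
  p_1/q_1 = 47/2
  p_2/q_2 = 399/17
  p_3/q_3 = 446/19
q_2 = 17 ≤ 18 < 19 = q_3, so the answer is 399/17.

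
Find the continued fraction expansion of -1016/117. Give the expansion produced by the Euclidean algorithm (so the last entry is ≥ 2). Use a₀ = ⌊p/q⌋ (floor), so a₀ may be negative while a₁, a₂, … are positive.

-1016 = -9×117 + 37
117 = 3×37 + 6
37 = 6×6 + 1
6 = 6×1 + 0  (stop)
So -1016/117 = [-9; 3, 6, 6].

[-9; 3, 6, 6]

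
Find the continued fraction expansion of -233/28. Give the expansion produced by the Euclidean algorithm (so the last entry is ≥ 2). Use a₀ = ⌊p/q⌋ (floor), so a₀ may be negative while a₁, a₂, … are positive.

-233 = -9·28 + 19
28 = 1·19 + 9
19 = 2·9 + 1
9 = 9·1 + 0  (stop)
So -233/28 = [-9; 1, 2, 9].

[-9; 1, 2, 9]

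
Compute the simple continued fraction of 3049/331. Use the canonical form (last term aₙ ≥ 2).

3049 = 9×331 + 70
331 = 4×70 + 51
70 = 1×51 + 19
51 = 2×19 + 13
19 = 1×13 + 6
13 = 2×6 + 1
6 = 6×1 + 0  (stop)
So 3049/331 = [9; 4, 1, 2, 1, 2, 6].

[9; 4, 1, 2, 1, 2, 6]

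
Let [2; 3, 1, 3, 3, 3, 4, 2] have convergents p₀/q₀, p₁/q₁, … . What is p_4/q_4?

Using pₖ = aₖpₖ₋₁ + pₖ₋₂, qₖ = aₖqₖ₋₁ + qₖ₋₂ (with p₋₁=1, p₋₂=0, q₋₁=0, q₋₂=1):
  k=0: a=2, p=2, q=1
  k=1: a=3, p=7, q=3
  k=2: a=1, p=9, q=4
  k=3: a=3, p=34, q=15
  k=4: a=3, p=111, q=49

111/49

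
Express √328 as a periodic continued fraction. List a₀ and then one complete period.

[18; 9, 36]

a₀ = ⌊√328⌋ = 18.
With m₀=0, d₀=1 and mₖ₊₁ = dₖaₖ − mₖ, dₖ₊₁ = (n − mₖ₊₁²)/dₖ, aₖ₊₁ = ⌊(a₀+mₖ₊₁)/dₖ₊₁⌋:
  k=1: m=18, d=4, a=9
  k=2: m=18, d=1, a=36
d=1 and a=2a₀=36 at k=2, so the next step gives (m, d) = (18, 4) again — its k=1 value — and the period has length 2.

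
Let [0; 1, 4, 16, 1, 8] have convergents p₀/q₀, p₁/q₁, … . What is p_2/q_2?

Using pₖ = aₖpₖ₋₁ + pₖ₋₂, qₖ = aₖqₖ₋₁ + qₖ₋₂ (with p₋₁=1, p₋₂=0, q₋₁=0, q₋₂=1):
  k=0: a=0, p=0, q=1
  k=1: a=1, p=1, q=1
  k=2: a=4, p=4, q=5

4/5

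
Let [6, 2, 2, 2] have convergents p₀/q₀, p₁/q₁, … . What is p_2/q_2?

Using pₖ = aₖpₖ₋₁ + pₖ₋₂, qₖ = aₖqₖ₋₁ + qₖ₋₂ (with p₋₁=1, p₋₂=0, q₋₁=0, q₋₂=1):
  k=0: a=6, p=6, q=1
  k=1: a=2, p=13, q=2
  k=2: a=2, p=32, q=5

32/5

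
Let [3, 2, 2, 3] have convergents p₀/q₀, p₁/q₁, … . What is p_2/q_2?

Using pₖ = aₖpₖ₋₁ + pₖ₋₂, qₖ = aₖqₖ₋₁ + qₖ₋₂ (with p₋₁=1, p₋₂=0, q₋₁=0, q₋₂=1):
  k=0: a=3, p=3, q=1
  k=1: a=2, p=7, q=2
  k=2: a=2, p=17, q=5

17/5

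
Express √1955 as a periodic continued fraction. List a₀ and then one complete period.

a₀ = ⌊√1955⌋ = 44.

[44; 4, 1, 1, 1, 4, 88]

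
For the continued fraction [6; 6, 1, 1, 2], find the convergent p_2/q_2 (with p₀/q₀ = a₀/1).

43/7

Using pₖ = aₖpₖ₋₁ + pₖ₋₂, qₖ = aₖqₖ₋₁ + qₖ₋₂ (with p₋₁=1, p₋₂=0, q₋₁=0, q₋₂=1):
  k=0: a=6, p=6, q=1
  k=1: a=6, p=37, q=6
  k=2: a=1, p=43, q=7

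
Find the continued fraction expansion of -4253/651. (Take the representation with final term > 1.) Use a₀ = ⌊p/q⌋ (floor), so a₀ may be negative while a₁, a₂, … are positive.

[-7; 2, 7, 14, 3]

-4253 = -7×651 + 304
651 = 2×304 + 43
304 = 7×43 + 3
43 = 14×3 + 1
3 = 3×1 + 0  (stop)
So -4253/651 = [-7; 2, 7, 14, 3].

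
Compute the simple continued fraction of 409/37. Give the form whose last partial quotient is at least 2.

409 = 11*37 + 2
37 = 18*2 + 1
2 = 2*1 + 0  (stop)
So 409/37 = [11; 18, 2].

[11; 18, 2]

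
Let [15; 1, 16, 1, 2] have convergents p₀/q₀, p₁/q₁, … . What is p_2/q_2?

271/17

Using pₖ = aₖpₖ₋₁ + pₖ₋₂, qₖ = aₖqₖ₋₁ + qₖ₋₂ (with p₋₁=1, p₋₂=0, q₋₁=0, q₋₂=1):
  k=0: a=15, p=15, q=1
  k=1: a=1, p=16, q=1
  k=2: a=16, p=271, q=17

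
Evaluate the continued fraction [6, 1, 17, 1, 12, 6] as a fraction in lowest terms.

Fold from the inside: start with 6/1.
  12 + 1/6 = 73/6
  1 + 6/73 = 79/73
  17 + 73/79 = 1416/79
  1 + 79/1416 = 1495/1416
  6 + 1416/1495 = 10386/1495

10386/1495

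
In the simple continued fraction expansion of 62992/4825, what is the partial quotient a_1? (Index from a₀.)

18

62992 = 13·4825 + 267   →  a_0 = 13
4825 = 18·267 + 19   →  a_1 = 18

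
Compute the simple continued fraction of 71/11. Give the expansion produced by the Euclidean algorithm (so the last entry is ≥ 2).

71 = 6*11 + 5
11 = 2*5 + 1
5 = 5*1 + 0  (stop)
So 71/11 = [6; 2, 5].

[6; 2, 5]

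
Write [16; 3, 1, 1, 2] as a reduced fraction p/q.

293/18

Fold from the inside: start with 2/1.
  1 + 1/2 = 3/2
  1 + 2/3 = 5/3
  3 + 3/5 = 18/5
  16 + 5/18 = 293/18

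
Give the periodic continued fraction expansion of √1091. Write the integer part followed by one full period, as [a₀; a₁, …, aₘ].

a₀ = ⌊√1091⌋ = 33.
With m₀=0, d₀=1 and mₖ₊₁ = dₖaₖ − mₖ, dₖ₊₁ = (n − mₖ₊₁²)/dₖ, aₖ₊₁ = ⌊(a₀+mₖ₊₁)/dₖ₊₁⌋:
  k=1: m=33, d=2, a=33
  k=2: m=33, d=1, a=66
d=1 and a=2a₀=66 at k=2, so the next step gives (m, d) = (33, 2) again — its k=1 value — and the period has length 2.

[33; 33, 66]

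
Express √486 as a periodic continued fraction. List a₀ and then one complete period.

[22; 22, 44]

a₀ = ⌊√486⌋ = 22.
With m₀=0, d₀=1 and mₖ₊₁ = dₖaₖ − mₖ, dₖ₊₁ = (n − mₖ₊₁²)/dₖ, aₖ₊₁ = ⌊(a₀+mₖ₊₁)/dₖ₊₁⌋:
  k=1: m=22, d=2, a=22
  k=2: m=22, d=1, a=44
d=1 and a=2a₀=44 at k=2, so the next step gives (m, d) = (22, 2) again — its k=1 value — and the period has length 2.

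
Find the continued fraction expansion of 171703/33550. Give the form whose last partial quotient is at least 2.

[5; 8, 2, 19, 14, 2, 3]

171703 = 5×33550 + 3953
33550 = 8×3953 + 1926
3953 = 2×1926 + 101
1926 = 19×101 + 7
101 = 14×7 + 3
7 = 2×3 + 1
3 = 3×1 + 0  (stop)
So 171703/33550 = [5; 8, 2, 19, 14, 2, 3].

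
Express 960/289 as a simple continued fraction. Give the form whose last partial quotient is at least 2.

[3; 3, 9, 3, 3]

960 = 3·289 + 93
289 = 3·93 + 10
93 = 9·10 + 3
10 = 3·3 + 1
3 = 3·1 + 0  (stop)
So 960/289 = [3; 3, 9, 3, 3].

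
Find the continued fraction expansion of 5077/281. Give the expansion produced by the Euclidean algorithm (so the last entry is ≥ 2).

[18; 14, 1, 3, 1, 3]

5077 = 18·281 + 19
281 = 14·19 + 15
19 = 1·15 + 4
15 = 3·4 + 3
4 = 1·3 + 1
3 = 3·1 + 0  (stop)
So 5077/281 = [18; 14, 1, 3, 1, 3].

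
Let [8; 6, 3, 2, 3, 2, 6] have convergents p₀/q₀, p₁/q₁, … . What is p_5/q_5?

Using pₖ = aₖpₖ₋₁ + pₖ₋₂, qₖ = aₖqₖ₋₁ + qₖ₋₂ (with p₋₁=1, p₋₂=0, q₋₁=0, q₋₂=1):
  k=0: a=8, p=8, q=1
  k=1: a=6, p=49, q=6
  k=2: a=3, p=155, q=19
  k=3: a=2, p=359, q=44
  k=4: a=3, p=1232, q=151
  k=5: a=2, p=2823, q=346

2823/346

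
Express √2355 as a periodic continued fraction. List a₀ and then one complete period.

a₀ = ⌊√2355⌋ = 48.
With m₀=0, d₀=1 and mₖ₊₁ = dₖaₖ − mₖ, dₖ₊₁ = (n − mₖ₊₁²)/dₖ, aₖ₊₁ = ⌊(a₀+mₖ₊₁)/dₖ₊₁⌋:
  k=1: m=48, d=51, a=1
  k=2: m=3, d=46, a=1
  k=3: m=43, d=11, a=8
  k=4: m=45, d=30, a=3
  k=5: m=45, d=11, a=8
  k=6: m=43, d=46, a=1
  k=7: m=3, d=51, a=1
  k=8: m=48, d=1, a=96
d=1 and a=2a₀=96 at k=8, so the next step gives (m, d) = (48, 51) again — its k=1 value — and the period has length 8.

[48; 1, 1, 8, 3, 8, 1, 1, 96]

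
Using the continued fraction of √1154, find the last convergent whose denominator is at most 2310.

77351/2277

√1154 = [33; 1, 32, 1, 66, …] (period length 4).
Convergents:
  p_0/q_0 = 33/1
  p_1/q_1 = 34/1
  p_2/q_2 = 1121/33
  p_3/q_3 = 1155/34
  p_4/q_4 = 77351/2277
  p_5/q_5 = 78506/2311
q_4 = 2277 ≤ 2310 < 2311 = q_5, so the answer is 77351/2277.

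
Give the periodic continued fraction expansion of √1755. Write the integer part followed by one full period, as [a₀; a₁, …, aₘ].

[41; 1, 8, 3, 8, 1, 82]

a₀ = ⌊√1755⌋ = 41.
With m₀=0, d₀=1 and mₖ₊₁ = dₖaₖ − mₖ, dₖ₊₁ = (n − mₖ₊₁²)/dₖ, aₖ₊₁ = ⌊(a₀+mₖ₊₁)/dₖ₊₁⌋:
  k=1: m=41, d=74, a=1
  k=2: m=33, d=9, a=8
  k=3: m=39, d=26, a=3
  k=4: m=39, d=9, a=8
  k=5: m=33, d=74, a=1
  k=6: m=41, d=1, a=82
d=1 and a=2a₀=82 at k=6, so the next step gives (m, d) = (41, 74) again — its k=1 value — and the period has length 6.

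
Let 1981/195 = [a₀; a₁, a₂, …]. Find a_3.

1981 = 10·195 + 31   →  a_0 = 10
195 = 6·31 + 9   →  a_1 = 6
31 = 3·9 + 4   →  a_2 = 3
9 = 2·4 + 1   →  a_3 = 2

2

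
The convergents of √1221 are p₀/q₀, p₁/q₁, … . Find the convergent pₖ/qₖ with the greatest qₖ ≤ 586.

20162/577

√1221 = [34; 1, 16, 2, 16, 1, 68, …] (period length 6).
Convergents:
  p_0/q_0 = 34/1
  p_1/q_1 = 35/1
  p_2/q_2 = 594/17
  p_3/q_3 = 1223/35
  p_4/q_4 = 20162/577
  p_5/q_5 = 21385/612
q_4 = 577 ≤ 586 < 612 = q_5, so the answer is 20162/577.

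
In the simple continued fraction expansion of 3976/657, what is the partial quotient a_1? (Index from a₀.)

3976 = 6·657 + 34   →  a_0 = 6
657 = 19·34 + 11   →  a_1 = 19

19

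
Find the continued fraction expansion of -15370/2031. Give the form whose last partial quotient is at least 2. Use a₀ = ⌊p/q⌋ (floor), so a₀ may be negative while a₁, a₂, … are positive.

-15370 = -8×2031 + 878
2031 = 2×878 + 275
878 = 3×275 + 53
275 = 5×53 + 10
53 = 5×10 + 3
10 = 3×3 + 1
3 = 3×1 + 0  (stop)
So -15370/2031 = [-8; 2, 3, 5, 5, 3, 3].

[-8; 2, 3, 5, 5, 3, 3]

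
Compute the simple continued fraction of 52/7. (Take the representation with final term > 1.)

52 = 7×7 + 3
7 = 2×3 + 1
3 = 3×1 + 0  (stop)
So 52/7 = [7; 2, 3].

[7; 2, 3]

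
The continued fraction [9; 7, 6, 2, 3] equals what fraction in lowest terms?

Using pₖ = aₖpₖ₋₁ + pₖ₋₂ and qₖ = aₖqₖ₋₁ + qₖ₋₂:
  k=0: a=9, p=9, q=1
  k=1: a=7, p=64, q=7
  k=2: a=6, p=393, q=43
  k=3: a=2, p=850, q=93
  k=4: a=3, p=2943, q=322

2943/322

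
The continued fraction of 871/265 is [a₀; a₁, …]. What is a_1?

3

871 = 3·265 + 76   →  a_0 = 3
265 = 3·76 + 37   →  a_1 = 3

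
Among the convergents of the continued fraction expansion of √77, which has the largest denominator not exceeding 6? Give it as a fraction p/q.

35/4

√77 = [8; 1, 3, 2, 3, 1, 16, …] (period length 6).
Convergents:
  p_0/q_0 = 8/1
  p_1/q_1 = 9/1
  p_2/q_2 = 35/4
  p_3/q_3 = 79/9
q_2 = 4 ≤ 6 < 9 = q_3, so the answer is 35/4.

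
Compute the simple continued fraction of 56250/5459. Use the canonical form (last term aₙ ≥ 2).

[10; 3, 3, 2, 6, 1, 3, 8]

56250 = 10×5459 + 1660
5459 = 3×1660 + 479
1660 = 3×479 + 223
479 = 2×223 + 33
223 = 6×33 + 25
33 = 1×25 + 8
25 = 3×8 + 1
8 = 8×1 + 0  (stop)
So 56250/5459 = [10; 3, 3, 2, 6, 1, 3, 8].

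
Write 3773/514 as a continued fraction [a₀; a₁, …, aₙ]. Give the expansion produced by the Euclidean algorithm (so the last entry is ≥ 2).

3773 = 7*514 + 175
514 = 2*175 + 164
175 = 1*164 + 11
164 = 14*11 + 10
11 = 1*10 + 1
10 = 10*1 + 0  (stop)
So 3773/514 = [7; 2, 1, 14, 1, 10].

[7; 2, 1, 14, 1, 10]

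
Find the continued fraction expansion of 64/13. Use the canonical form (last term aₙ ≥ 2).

64 = 4×13 + 12
13 = 1×12 + 1
12 = 12×1 + 0  (stop)
So 64/13 = [4; 1, 12].

[4; 1, 12]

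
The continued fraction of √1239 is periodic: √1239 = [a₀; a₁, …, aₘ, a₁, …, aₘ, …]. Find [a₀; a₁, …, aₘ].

a₀ = ⌊√1239⌋ = 35.
With m₀=0, d₀=1 and mₖ₊₁ = dₖaₖ − mₖ, dₖ₊₁ = (n − mₖ₊₁²)/dₖ, aₖ₊₁ = ⌊(a₀+mₖ₊₁)/dₖ₊₁⌋:
  k=1: m=35, d=14, a=5
  k=2: m=35, d=1, a=70
d=1 and a=2a₀=70 at k=2, so the next step gives (m, d) = (35, 14) again — its k=1 value — and the period has length 2.

[35; 5, 70]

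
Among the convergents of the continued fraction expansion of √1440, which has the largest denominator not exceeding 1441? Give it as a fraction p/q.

√1440 = [37; 1, 17, 1, 74, …] (period length 4).
Convergents:
  p_0/q_0 = 37/1
  p_1/q_1 = 38/1
  p_2/q_2 = 683/18
  p_3/q_3 = 721/19
  p_4/q_4 = 54037/1424
  p_5/q_5 = 54758/1443
q_4 = 1424 ≤ 1441 < 1443 = q_5, so the answer is 54037/1424.

54037/1424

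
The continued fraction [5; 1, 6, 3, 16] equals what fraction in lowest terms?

Fold from the inside: start with 16/1.
  3 + 1/16 = 49/16
  6 + 16/49 = 310/49
  1 + 49/310 = 359/310
  5 + 310/359 = 2105/359

2105/359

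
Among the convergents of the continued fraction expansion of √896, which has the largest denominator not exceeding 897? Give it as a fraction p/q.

√896 = [29; 1, 13, 1, 58, …] (period length 4).
Convergents:
  p_0/q_0 = 29/1
  p_1/q_1 = 30/1
  p_2/q_2 = 419/14
  p_3/q_3 = 449/15
  p_4/q_4 = 26461/884
  p_5/q_5 = 26910/899
q_4 = 884 ≤ 897 < 899 = q_5, so the answer is 26461/884.

26461/884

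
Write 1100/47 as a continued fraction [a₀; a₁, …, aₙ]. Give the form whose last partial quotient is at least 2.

[23; 2, 2, 9]

1100 = 23*47 + 19
47 = 2*19 + 9
19 = 2*9 + 1
9 = 9*1 + 0  (stop)
So 1100/47 = [23; 2, 2, 9].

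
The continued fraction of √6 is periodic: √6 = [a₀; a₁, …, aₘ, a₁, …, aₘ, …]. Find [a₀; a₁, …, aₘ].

a₀ = ⌊√6⌋ = 2.

[2; 2, 4]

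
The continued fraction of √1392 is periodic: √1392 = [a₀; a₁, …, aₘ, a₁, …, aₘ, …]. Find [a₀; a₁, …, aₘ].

[37; 3, 4, 3, 74]

a₀ = ⌊√1392⌋ = 37.
With m₀=0, d₀=1 and mₖ₊₁ = dₖaₖ − mₖ, dₖ₊₁ = (n − mₖ₊₁²)/dₖ, aₖ₊₁ = ⌊(a₀+mₖ₊₁)/dₖ₊₁⌋:
  k=1: m=37, d=23, a=3
  k=2: m=32, d=16, a=4
  k=3: m=32, d=23, a=3
  k=4: m=37, d=1, a=74
d=1 and a=2a₀=74 at k=4, so the next step gives (m, d) = (37, 23) again — its k=1 value — and the period has length 4.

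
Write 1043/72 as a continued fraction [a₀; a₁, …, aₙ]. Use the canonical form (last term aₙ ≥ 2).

1043 = 14·72 + 35
72 = 2·35 + 2
35 = 17·2 + 1
2 = 2·1 + 0  (stop)
So 1043/72 = [14; 2, 17, 2].

[14; 2, 17, 2]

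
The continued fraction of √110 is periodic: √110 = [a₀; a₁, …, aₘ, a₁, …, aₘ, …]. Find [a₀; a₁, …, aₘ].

a₀ = ⌊√110⌋ = 10.
With m₀=0, d₀=1 and mₖ₊₁ = dₖaₖ − mₖ, dₖ₊₁ = (n − mₖ₊₁²)/dₖ, aₖ₊₁ = ⌊(a₀+mₖ₊₁)/dₖ₊₁⌋:
  k=1: m=10, d=10, a=2
  k=2: m=10, d=1, a=20
d=1 and a=2a₀=20 at k=2, so the next step gives (m, d) = (10, 10) again — its k=1 value — and the period has length 2.

[10; 2, 20]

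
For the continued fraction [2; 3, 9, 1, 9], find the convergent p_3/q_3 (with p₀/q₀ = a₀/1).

72/31

Using pₖ = aₖpₖ₋₁ + pₖ₋₂, qₖ = aₖqₖ₋₁ + qₖ₋₂ (with p₋₁=1, p₋₂=0, q₋₁=0, q₋₂=1):
  k=0: a=2, p=2, q=1
  k=1: a=3, p=7, q=3
  k=2: a=9, p=65, q=28
  k=3: a=1, p=72, q=31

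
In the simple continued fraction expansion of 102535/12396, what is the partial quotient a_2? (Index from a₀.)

1

102535 = 8·12396 + 3367   →  a_0 = 8
12396 = 3·3367 + 2295   →  a_1 = 3
3367 = 1·2295 + 1072   →  a_2 = 1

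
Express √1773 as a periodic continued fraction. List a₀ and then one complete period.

[42; 9, 2, 1, 8, 1, 2, 9, 84]

a₀ = ⌊√1773⌋ = 42.
With m₀=0, d₀=1 and mₖ₊₁ = dₖaₖ − mₖ, dₖ₊₁ = (n − mₖ₊₁²)/dₖ, aₖ₊₁ = ⌊(a₀+mₖ₊₁)/dₖ₊₁⌋:
  k=1: m=42, d=9, a=9
  k=2: m=39, d=28, a=2
  k=3: m=17, d=53, a=1
  k=4: m=36, d=9, a=8
  k=5: m=36, d=53, a=1
  k=6: m=17, d=28, a=2
  k=7: m=39, d=9, a=9
  k=8: m=42, d=1, a=84
d=1 and a=2a₀=84 at k=8, so the next step gives (m, d) = (42, 9) again — its k=1 value — and the period has length 8.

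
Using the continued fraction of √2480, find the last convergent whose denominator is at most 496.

√2480 = [49; 1, 3, 1, 98, …] (period length 4).
Convergents:
  p_0/q_0 = 49/1
  p_1/q_1 = 50/1
  p_2/q_2 = 199/4
  p_3/q_3 = 249/5
  p_4/q_4 = 24601/494
  p_5/q_5 = 24850/499
q_4 = 494 ≤ 496 < 499 = q_5, so the answer is 24601/494.

24601/494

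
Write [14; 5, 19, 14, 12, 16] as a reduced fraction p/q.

3718337/261893

Using pₖ = aₖpₖ₋₁ + pₖ₋₂ and qₖ = aₖqₖ₋₁ + qₖ₋₂:
  k=0: a=14, p=14, q=1
  k=1: a=5, p=71, q=5
  k=2: a=19, p=1363, q=96
  k=3: a=14, p=19153, q=1349
  k=4: a=12, p=231199, q=16284
  k=5: a=16, p=3718337, q=261893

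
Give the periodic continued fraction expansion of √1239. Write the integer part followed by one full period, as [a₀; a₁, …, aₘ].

a₀ = ⌊√1239⌋ = 35.
With m₀=0, d₀=1 and mₖ₊₁ = dₖaₖ − mₖ, dₖ₊₁ = (n − mₖ₊₁²)/dₖ, aₖ₊₁ = ⌊(a₀+mₖ₊₁)/dₖ₊₁⌋:
  k=1: m=35, d=14, a=5
  k=2: m=35, d=1, a=70
d=1 and a=2a₀=70 at k=2, so the next step gives (m, d) = (35, 14) again — its k=1 value — and the period has length 2.

[35; 5, 70]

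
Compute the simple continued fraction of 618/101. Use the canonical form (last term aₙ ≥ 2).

[6; 8, 2, 2, 2]

618 = 6×101 + 12
101 = 8×12 + 5
12 = 2×5 + 2
5 = 2×2 + 1
2 = 2×1 + 0  (stop)
So 618/101 = [6; 8, 2, 2, 2].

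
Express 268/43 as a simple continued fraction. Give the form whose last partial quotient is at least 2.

[6; 4, 3, 3]

268 = 6·43 + 10
43 = 4·10 + 3
10 = 3·3 + 1
3 = 3·1 + 0  (stop)
So 268/43 = [6; 4, 3, 3].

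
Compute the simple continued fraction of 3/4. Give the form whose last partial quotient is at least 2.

3 = 0×4 + 3
4 = 1×3 + 1
3 = 3×1 + 0  (stop)
So 3/4 = [0; 1, 3].

[0; 1, 3]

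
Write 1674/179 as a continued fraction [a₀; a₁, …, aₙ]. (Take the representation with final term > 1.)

1674 = 9×179 + 63
179 = 2×63 + 53
63 = 1×53 + 10
53 = 5×10 + 3
10 = 3×3 + 1
3 = 3×1 + 0  (stop)
So 1674/179 = [9; 2, 1, 5, 3, 3].

[9; 2, 1, 5, 3, 3]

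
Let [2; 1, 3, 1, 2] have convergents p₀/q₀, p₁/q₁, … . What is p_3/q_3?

Using pₖ = aₖpₖ₋₁ + pₖ₋₂, qₖ = aₖqₖ₋₁ + qₖ₋₂ (with p₋₁=1, p₋₂=0, q₋₁=0, q₋₂=1):
  k=0: a=2, p=2, q=1
  k=1: a=1, p=3, q=1
  k=2: a=3, p=11, q=4
  k=3: a=1, p=14, q=5

14/5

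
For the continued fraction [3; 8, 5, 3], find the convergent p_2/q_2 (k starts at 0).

128/41

Using pₖ = aₖpₖ₋₁ + pₖ₋₂, qₖ = aₖqₖ₋₁ + qₖ₋₂ (with p₋₁=1, p₋₂=0, q₋₁=0, q₋₂=1):
  k=0: a=3, p=3, q=1
  k=1: a=8, p=25, q=8
  k=2: a=5, p=128, q=41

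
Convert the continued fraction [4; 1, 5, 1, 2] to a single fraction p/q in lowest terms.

Using pₖ = aₖpₖ₋₁ + pₖ₋₂ and qₖ = aₖqₖ₋₁ + qₖ₋₂:
  k=0: a=4, p=4, q=1
  k=1: a=1, p=5, q=1
  k=2: a=5, p=29, q=6
  k=3: a=1, p=34, q=7
  k=4: a=2, p=97, q=20

97/20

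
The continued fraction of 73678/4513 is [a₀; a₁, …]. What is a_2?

73678 = 16·4513 + 1470   →  a_0 = 16
4513 = 3·1470 + 103   →  a_1 = 3
1470 = 14·103 + 28   →  a_2 = 14

14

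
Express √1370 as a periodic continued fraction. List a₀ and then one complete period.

[37; 74]

a₀ = ⌊√1370⌋ = 37.
With m₀=0, d₀=1 and mₖ₊₁ = dₖaₖ − mₖ, dₖ₊₁ = (n − mₖ₊₁²)/dₖ, aₖ₊₁ = ⌊(a₀+mₖ₊₁)/dₖ₊₁⌋:
  k=1: m=37, d=1, a=74
d=1 and a=2a₀=74 at k=1, so the next step gives (m, d) = (37, 1) again — its k=1 value — and the period has length 1.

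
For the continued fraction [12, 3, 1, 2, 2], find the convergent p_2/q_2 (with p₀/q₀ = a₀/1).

Using pₖ = aₖpₖ₋₁ + pₖ₋₂, qₖ = aₖqₖ₋₁ + qₖ₋₂ (with p₋₁=1, p₋₂=0, q₋₁=0, q₋₂=1):
  k=0: a=12, p=12, q=1
  k=1: a=3, p=37, q=3
  k=2: a=1, p=49, q=4

49/4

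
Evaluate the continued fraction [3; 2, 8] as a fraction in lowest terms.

Fold from the inside: start with 8/1.
  2 + 1/8 = 17/8
  3 + 8/17 = 59/17

59/17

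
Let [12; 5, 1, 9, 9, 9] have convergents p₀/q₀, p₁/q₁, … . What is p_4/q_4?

6535/537

Using pₖ = aₖpₖ₋₁ + pₖ₋₂, qₖ = aₖqₖ₋₁ + qₖ₋₂ (with p₋₁=1, p₋₂=0, q₋₁=0, q₋₂=1):
  k=0: a=12, p=12, q=1
  k=1: a=5, p=61, q=5
  k=2: a=1, p=73, q=6
  k=3: a=9, p=718, q=59
  k=4: a=9, p=6535, q=537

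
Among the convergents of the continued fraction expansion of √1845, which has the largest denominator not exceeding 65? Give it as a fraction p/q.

1847/43

√1845 = [42; 1, 20, 2, 20, 1, 84, …] (period length 6).
Convergents:
  p_0/q_0 = 42/1
  p_1/q_1 = 43/1
  p_2/q_2 = 902/21
  p_3/q_3 = 1847/43
  p_4/q_4 = 37842/881
q_3 = 43 ≤ 65 < 881 = q_4, so the answer is 1847/43.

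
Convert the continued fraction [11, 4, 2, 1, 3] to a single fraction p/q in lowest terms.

539/48

Fold from the inside: start with 3/1.
  1 + 1/3 = 4/3
  2 + 3/4 = 11/4
  4 + 4/11 = 48/11
  11 + 11/48 = 539/48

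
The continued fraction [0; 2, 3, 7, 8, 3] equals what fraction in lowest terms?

559/1296

Fold from the inside: start with 3/1.
  8 + 1/3 = 25/3
  7 + 3/25 = 178/25
  3 + 25/178 = 559/178
  2 + 178/559 = 1296/559
  0 + 559/1296 = 559/1296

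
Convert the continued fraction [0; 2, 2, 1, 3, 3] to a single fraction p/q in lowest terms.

Fold from the inside: start with 3/1.
  3 + 1/3 = 10/3
  1 + 3/10 = 13/10
  2 + 10/13 = 36/13
  2 + 13/36 = 85/36
  0 + 36/85 = 36/85

36/85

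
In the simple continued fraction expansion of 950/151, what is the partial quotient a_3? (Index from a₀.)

3

950 = 6·151 + 44   →  a_0 = 6
151 = 3·44 + 19   →  a_1 = 3
44 = 2·19 + 6   →  a_2 = 2
19 = 3·6 + 1   →  a_3 = 3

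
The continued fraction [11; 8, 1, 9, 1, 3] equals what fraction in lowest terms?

Using pₖ = aₖpₖ₋₁ + pₖ₋₂ and qₖ = aₖqₖ₋₁ + qₖ₋₂:
  k=0: a=11, p=11, q=1
  k=1: a=8, p=89, q=8
  k=2: a=1, p=100, q=9
  k=3: a=9, p=989, q=89
  k=4: a=1, p=1089, q=98
  k=5: a=3, p=4256, q=383

4256/383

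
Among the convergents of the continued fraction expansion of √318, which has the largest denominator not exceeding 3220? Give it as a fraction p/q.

√318 = [17; 1, 4, 1, 34, …] (period length 4).
Convergents:
  p_0/q_0 = 17/1
  p_1/q_1 = 18/1
  p_2/q_2 = 89/5
  p_3/q_3 = 107/6
  p_4/q_4 = 3727/209
  p_5/q_5 = 3834/215
  p_6/q_6 = 19063/1069
  p_7/q_7 = 22897/1284
  p_8/q_8 = 797561/44725
q_7 = 1284 ≤ 3220 < 44725 = q_8, so the answer is 22897/1284.

22897/1284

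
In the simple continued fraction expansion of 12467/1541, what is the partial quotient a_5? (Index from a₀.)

12467 = 8·1541 + 139   →  a_0 = 8
1541 = 11·139 + 12   →  a_1 = 11
139 = 11·12 + 7   →  a_2 = 11
12 = 1·7 + 5   →  a_3 = 1
7 = 1·5 + 2   →  a_4 = 1
5 = 2·2 + 1   →  a_5 = 2

2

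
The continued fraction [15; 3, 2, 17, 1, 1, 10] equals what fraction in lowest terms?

40342/2639

Fold from the inside: start with 10/1.
  1 + 1/10 = 11/10
  1 + 10/11 = 21/11
  17 + 11/21 = 368/21
  2 + 21/368 = 757/368
  3 + 368/757 = 2639/757
  15 + 757/2639 = 40342/2639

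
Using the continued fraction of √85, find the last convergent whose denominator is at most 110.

√85 = [9; 4, 1, 1, 4, 18, …] (period length 5).
Convergents:
  p_0/q_0 = 9/1
  p_1/q_1 = 37/4
  p_2/q_2 = 46/5
  p_3/q_3 = 83/9
  p_4/q_4 = 378/41
  p_5/q_5 = 6887/747
q_4 = 41 ≤ 110 < 747 = q_5, so the answer is 378/41.

378/41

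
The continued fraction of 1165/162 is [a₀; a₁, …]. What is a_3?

2

1165 = 7·162 + 31   →  a_0 = 7
162 = 5·31 + 7   →  a_1 = 5
31 = 4·7 + 3   →  a_2 = 4
7 = 2·3 + 1   →  a_3 = 2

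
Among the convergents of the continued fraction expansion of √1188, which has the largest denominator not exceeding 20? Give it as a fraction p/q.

√1188 = [34; 2, 7, 6, 7, 2, 68, …] (period length 6).
Convergents:
  p_0/q_0 = 34/1
  p_1/q_1 = 69/2
  p_2/q_2 = 517/15
  p_3/q_3 = 3171/92
q_2 = 15 ≤ 20 < 92 = q_3, so the answer is 517/15.

517/15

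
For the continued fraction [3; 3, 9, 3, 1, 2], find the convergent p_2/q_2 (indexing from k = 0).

Using pₖ = aₖpₖ₋₁ + pₖ₋₂, qₖ = aₖqₖ₋₁ + qₖ₋₂ (with p₋₁=1, p₋₂=0, q₋₁=0, q₋₂=1):
  k=0: a=3, p=3, q=1
  k=1: a=3, p=10, q=3
  k=2: a=9, p=93, q=28

93/28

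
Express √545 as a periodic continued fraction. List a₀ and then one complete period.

[23; 2, 1, 8, 1, 2, 46]

a₀ = ⌊√545⌋ = 23.
With m₀=0, d₀=1 and mₖ₊₁ = dₖaₖ − mₖ, dₖ₊₁ = (n − mₖ₊₁²)/dₖ, aₖ₊₁ = ⌊(a₀+mₖ₊₁)/dₖ₊₁⌋:
  k=1: m=23, d=16, a=2
  k=2: m=9, d=29, a=1
  k=3: m=20, d=5, a=8
  k=4: m=20, d=29, a=1
  k=5: m=9, d=16, a=2
  k=6: m=23, d=1, a=46
d=1 and a=2a₀=46 at k=6, so the next step gives (m, d) = (23, 16) again — its k=1 value — and the period has length 6.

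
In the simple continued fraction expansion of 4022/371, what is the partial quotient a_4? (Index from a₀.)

2

4022 = 10·371 + 312   →  a_0 = 10
371 = 1·312 + 59   →  a_1 = 1
312 = 5·59 + 17   →  a_2 = 5
59 = 3·17 + 8   →  a_3 = 3
17 = 2·8 + 1   →  a_4 = 2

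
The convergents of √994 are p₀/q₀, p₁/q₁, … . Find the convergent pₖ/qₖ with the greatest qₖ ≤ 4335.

√994 = [31; 1, 1, 8, 1, 1, 62, …] (period length 6).
Convergents:
  p_0/q_0 = 31/1
  p_1/q_1 = 32/1
  p_2/q_2 = 63/2
  p_3/q_3 = 536/17
  p_4/q_4 = 599/19
  p_5/q_5 = 1135/36
  p_6/q_6 = 70969/2251
  p_7/q_7 = 72104/2287
  p_8/q_8 = 143073/4538
q_7 = 2287 ≤ 4335 < 4538 = q_8, so the answer is 72104/2287.

72104/2287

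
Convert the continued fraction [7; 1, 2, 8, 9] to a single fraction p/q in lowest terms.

Fold from the inside: start with 9/1.
  8 + 1/9 = 73/9
  2 + 9/73 = 155/73
  1 + 73/155 = 228/155
  7 + 155/228 = 1751/228

1751/228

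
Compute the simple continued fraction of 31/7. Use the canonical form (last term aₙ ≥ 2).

31 = 4×7 + 3
7 = 2×3 + 1
3 = 3×1 + 0  (stop)
So 31/7 = [4; 2, 3].

[4; 2, 3]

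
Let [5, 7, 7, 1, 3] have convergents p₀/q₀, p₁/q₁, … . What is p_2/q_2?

257/50

Using pₖ = aₖpₖ₋₁ + pₖ₋₂, qₖ = aₖqₖ₋₁ + qₖ₋₂ (with p₋₁=1, p₋₂=0, q₋₁=0, q₋₂=1):
  k=0: a=5, p=5, q=1
  k=1: a=7, p=36, q=7
  k=2: a=7, p=257, q=50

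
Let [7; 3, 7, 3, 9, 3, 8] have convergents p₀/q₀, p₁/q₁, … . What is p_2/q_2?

Using pₖ = aₖpₖ₋₁ + pₖ₋₂, qₖ = aₖqₖ₋₁ + qₖ₋₂ (with p₋₁=1, p₋₂=0, q₋₁=0, q₋₂=1):
  k=0: a=7, p=7, q=1
  k=1: a=3, p=22, q=3
  k=2: a=7, p=161, q=22

161/22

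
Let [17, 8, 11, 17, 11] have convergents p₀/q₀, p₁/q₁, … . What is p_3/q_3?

26045/1521

Using pₖ = aₖpₖ₋₁ + pₖ₋₂, qₖ = aₖqₖ₋₁ + qₖ₋₂ (with p₋₁=1, p₋₂=0, q₋₁=0, q₋₂=1):
  k=0: a=17, p=17, q=1
  k=1: a=8, p=137, q=8
  k=2: a=11, p=1524, q=89
  k=3: a=17, p=26045, q=1521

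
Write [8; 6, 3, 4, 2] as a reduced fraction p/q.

1493/183

Using pₖ = aₖpₖ₋₁ + pₖ₋₂ and qₖ = aₖqₖ₋₁ + qₖ₋₂:
  k=0: a=8, p=8, q=1
  k=1: a=6, p=49, q=6
  k=2: a=3, p=155, q=19
  k=3: a=4, p=669, q=82
  k=4: a=2, p=1493, q=183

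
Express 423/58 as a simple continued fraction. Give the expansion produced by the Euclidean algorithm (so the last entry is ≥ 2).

423 = 7·58 + 17
58 = 3·17 + 7
17 = 2·7 + 3
7 = 2·3 + 1
3 = 3·1 + 0  (stop)
So 423/58 = [7; 3, 2, 2, 3].

[7; 3, 2, 2, 3]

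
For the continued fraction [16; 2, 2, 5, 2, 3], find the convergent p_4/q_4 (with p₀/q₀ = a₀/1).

Using pₖ = aₖpₖ₋₁ + pₖ₋₂, qₖ = aₖqₖ₋₁ + qₖ₋₂ (with p₋₁=1, p₋₂=0, q₋₁=0, q₋₂=1):
  k=0: a=16, p=16, q=1
  k=1: a=2, p=33, q=2
  k=2: a=2, p=82, q=5
  k=3: a=5, p=443, q=27
  k=4: a=2, p=968, q=59

968/59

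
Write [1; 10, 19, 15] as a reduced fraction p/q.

Fold from the inside: start with 15/1.
  19 + 1/15 = 286/15
  10 + 15/286 = 2875/286
  1 + 286/2875 = 3161/2875

3161/2875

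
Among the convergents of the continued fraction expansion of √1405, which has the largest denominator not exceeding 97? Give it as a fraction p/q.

2249/60

√1405 = [37; 2, 14, 2, 74, …] (period length 4).
Convergents:
  p_0/q_0 = 37/1
  p_1/q_1 = 75/2
  p_2/q_2 = 1087/29
  p_3/q_3 = 2249/60
  p_4/q_4 = 167513/4469
q_3 = 60 ≤ 97 < 4469 = q_4, so the answer is 2249/60.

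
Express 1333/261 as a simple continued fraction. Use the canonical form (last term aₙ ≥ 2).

1333 = 5×261 + 28
261 = 9×28 + 9
28 = 3×9 + 1
9 = 9×1 + 0  (stop)
So 1333/261 = [5; 9, 3, 9].

[5; 9, 3, 9]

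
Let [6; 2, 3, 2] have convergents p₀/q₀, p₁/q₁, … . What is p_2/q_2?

45/7

Using pₖ = aₖpₖ₋₁ + pₖ₋₂, qₖ = aₖqₖ₋₁ + qₖ₋₂ (with p₋₁=1, p₋₂=0, q₋₁=0, q₋₂=1):
  k=0: a=6, p=6, q=1
  k=1: a=2, p=13, q=2
  k=2: a=3, p=45, q=7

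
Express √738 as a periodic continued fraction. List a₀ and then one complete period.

[27; 6, 54]

a₀ = ⌊√738⌋ = 27.
With m₀=0, d₀=1 and mₖ₊₁ = dₖaₖ − mₖ, dₖ₊₁ = (n − mₖ₊₁²)/dₖ, aₖ₊₁ = ⌊(a₀+mₖ₊₁)/dₖ₊₁⌋:
  k=1: m=27, d=9, a=6
  k=2: m=27, d=1, a=54
d=1 and a=2a₀=54 at k=2, so the next step gives (m, d) = (27, 9) again — its k=1 value — and the period has length 2.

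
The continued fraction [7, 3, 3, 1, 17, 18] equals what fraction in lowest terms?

30479/4171

Fold from the inside: start with 18/1.
  17 + 1/18 = 307/18
  1 + 18/307 = 325/307
  3 + 307/325 = 1282/325
  3 + 325/1282 = 4171/1282
  7 + 1282/4171 = 30479/4171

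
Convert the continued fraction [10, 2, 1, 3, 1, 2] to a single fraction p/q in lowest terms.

Fold from the inside: start with 2/1.
  1 + 1/2 = 3/2
  3 + 2/3 = 11/3
  1 + 3/11 = 14/11
  2 + 11/14 = 39/14
  10 + 14/39 = 404/39

404/39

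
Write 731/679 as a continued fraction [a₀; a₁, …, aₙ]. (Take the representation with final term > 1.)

731 = 1·679 + 52
679 = 13·52 + 3
52 = 17·3 + 1
3 = 3·1 + 0  (stop)
So 731/679 = [1; 13, 17, 3].

[1; 13, 17, 3]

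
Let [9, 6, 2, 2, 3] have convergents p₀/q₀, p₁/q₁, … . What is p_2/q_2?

119/13

Using pₖ = aₖpₖ₋₁ + pₖ₋₂, qₖ = aₖqₖ₋₁ + qₖ₋₂ (with p₋₁=1, p₋₂=0, q₋₁=0, q₋₂=1):
  k=0: a=9, p=9, q=1
  k=1: a=6, p=55, q=6
  k=2: a=2, p=119, q=13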